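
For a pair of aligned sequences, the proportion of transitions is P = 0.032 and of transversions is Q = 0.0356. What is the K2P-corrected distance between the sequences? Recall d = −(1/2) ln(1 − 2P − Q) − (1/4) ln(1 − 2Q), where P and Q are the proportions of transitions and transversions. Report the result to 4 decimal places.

0.0709

Under the Kimura two-parameter model, d = −½ ln(1 − 2P − Q) − ¼ ln(1 − 2Q).
1 − 2P − Q = 0.9004, giving −½ ln(0.9004) = 0.052458.
1 − 2Q = 0.9288, giving −¼ ln(0.9288) = 0.018465.
d = 0.052458 + 0.018465 = 0.070923.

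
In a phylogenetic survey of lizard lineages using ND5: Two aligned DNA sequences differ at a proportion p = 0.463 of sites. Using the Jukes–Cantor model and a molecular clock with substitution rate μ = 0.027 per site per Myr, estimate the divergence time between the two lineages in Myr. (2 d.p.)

13.34

d = −(3/4) ln(1 − 4p/3) = −0.75 ln(1 − 0.617333) = −0.75 ln(0.382667)
  = −0.75 × (-0.960590) = 0.720443 substitutions/site.
Under a molecular clock d = 2μt, so t = d/(2μ) = 0.720443 / (2 × 0.027) = 13.34 Myr.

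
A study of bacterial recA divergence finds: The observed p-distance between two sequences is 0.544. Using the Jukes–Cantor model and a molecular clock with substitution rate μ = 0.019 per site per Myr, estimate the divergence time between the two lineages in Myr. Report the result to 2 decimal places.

d = −(3/4) ln(1 − 4p/3) = −0.75 ln(1 − 0.725333) = −0.75 ln(0.274667)
  = −0.75 × (-1.292196) = 0.969147 substitutions/site.
Under a molecular clock d = 2μt, so t = d/(2μ) = 0.969147 / (2 × 0.019) = 25.50 Myr.

25.50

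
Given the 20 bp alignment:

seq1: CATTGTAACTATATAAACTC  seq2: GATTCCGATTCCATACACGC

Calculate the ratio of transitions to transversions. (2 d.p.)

Transitions are A↔G and C↔T; transversions are all other mismatches.
Transitions: 4. Transversions: 5.
R = 4/5 = 0.80.

0.80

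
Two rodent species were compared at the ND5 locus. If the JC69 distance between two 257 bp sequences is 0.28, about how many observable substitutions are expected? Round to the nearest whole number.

Invert JC69: p = (3/4)(1 − e^(−4d/3)) = 0.75 × (1 − e^(-0.373333)) = 0.75 × (1 − 0.688436) = 0.233673.
Expected differing sites = pL ≈ 0.233673 × 257 = 60.053961 ≈ 60.

60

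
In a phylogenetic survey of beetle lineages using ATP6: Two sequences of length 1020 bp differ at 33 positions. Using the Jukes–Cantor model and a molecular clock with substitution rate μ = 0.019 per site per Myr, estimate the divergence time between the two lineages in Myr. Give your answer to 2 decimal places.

p = 33/1020 ≈ 0.032353.
d = −(3/4) ln(1 − 4p/3) = −0.75 ln(1 − 0.043137) = −0.75 ln(0.956863)
  = −0.75 × (-0.044095) = 0.033071 substitutions/site.
Under a molecular clock d = 2μt, so t = d/(2μ) = 0.033071 / (2 × 0.019) = 0.87 Myr.

0.87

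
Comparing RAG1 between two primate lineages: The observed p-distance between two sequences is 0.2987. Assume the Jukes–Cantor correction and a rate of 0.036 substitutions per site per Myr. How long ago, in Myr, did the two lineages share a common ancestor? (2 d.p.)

d = −(3/4) ln(1 − 4p/3) = −0.75 ln(1 − 0.398267) = −0.75 ln(0.601733)
  = −0.75 × (-0.507941) = 0.380956 substitutions/site.
Under a molecular clock d = 2μt, so t = d/(2μ) = 0.380956 / (2 × 0.036) = 5.29 Myr.

5.29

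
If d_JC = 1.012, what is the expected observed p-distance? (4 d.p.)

0.5554

p = (3/4)(1 − e^(−4d/3)) = 0.75 × (1 − e^(-1.349333)) = 0.75 × (1 − 0.259413) = 0.555440.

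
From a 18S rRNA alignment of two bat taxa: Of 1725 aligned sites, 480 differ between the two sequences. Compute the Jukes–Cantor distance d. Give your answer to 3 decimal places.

0.348

p = 480/1725 ≈ 0.278261.
d = −(3/4) ln(1 − 4p/3) = −0.75 ln(1 − 0.371015) = −0.75 ln(0.628985)
  = −0.75 × (-0.463648) = 0.347736 substitutions/site.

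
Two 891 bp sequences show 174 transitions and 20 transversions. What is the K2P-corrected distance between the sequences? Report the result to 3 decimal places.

P = 174/891 ≈ 0.195286 and Q = 20/891 ≈ 0.022447.
Under the Kimura two-parameter model, d = −½ ln(1 − 2P − Q) − ¼ ln(1 − 2Q).
1 − 2P − Q = 0.586981, giving −½ ln(0.586981) = 0.266381.
1 − 2Q = 0.955106, giving −¼ ln(0.955106) = 0.011483.
d = 0.266381 + 0.011483 = 0.277864.

0.278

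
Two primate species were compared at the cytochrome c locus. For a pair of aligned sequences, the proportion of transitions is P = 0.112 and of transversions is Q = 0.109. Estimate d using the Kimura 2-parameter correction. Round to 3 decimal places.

Under the Kimura two-parameter model, d = −½ ln(1 − 2P − Q) − ¼ ln(1 − 2Q).
1 − 2P − Q = 0.667, giving −½ ln(0.667) = 0.202483.
1 − 2Q = 0.782, giving −¼ ln(0.782) = 0.061475.
d = 0.202483 + 0.061475 = 0.263958.

0.264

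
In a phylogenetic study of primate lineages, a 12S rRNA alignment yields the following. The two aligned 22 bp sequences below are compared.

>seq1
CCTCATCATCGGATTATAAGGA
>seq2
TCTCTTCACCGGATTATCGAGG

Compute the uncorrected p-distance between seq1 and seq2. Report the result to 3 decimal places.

0.318

The sequences differ at 7 of 22 positions (sites 1, 5, 9, 18, 19, 20, 22).
p = 7/22 = 0.318181… ≈ 0.318 (to 3 d.p.).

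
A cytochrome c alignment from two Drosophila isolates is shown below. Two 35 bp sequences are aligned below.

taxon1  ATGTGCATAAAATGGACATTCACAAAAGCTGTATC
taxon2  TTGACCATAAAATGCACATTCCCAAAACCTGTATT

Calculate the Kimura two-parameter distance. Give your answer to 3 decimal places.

Of 35 sites, 1 differences are transitions and 6 are transversions, so P = 1/35 ≈ 0.028571 and Q = 6/35 ≈ 0.171429.
Under the Kimura two-parameter model, d = −½ ln(1 − 2P − Q) − ¼ ln(1 − 2Q).
1 − 2P − Q = 0.771429, giving −½ ln(0.771429) = 0.129755.
1 − 2Q = 0.657142, giving −¼ ln(0.657142) = 0.104964.
d = 0.129755 + 0.104964 = 0.234719.

0.235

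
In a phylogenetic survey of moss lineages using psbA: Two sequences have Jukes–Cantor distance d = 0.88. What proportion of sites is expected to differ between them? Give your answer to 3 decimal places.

0.518

p = (3/4)(1 − e^(−4d/3)) = 0.75 × (1 − e^(-1.173333)) = 0.75 × (1 − 0.309334) = 0.518000.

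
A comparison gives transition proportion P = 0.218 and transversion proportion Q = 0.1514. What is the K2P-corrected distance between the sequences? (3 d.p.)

Under the Kimura two-parameter model, d = −½ ln(1 − 2P − Q) − ¼ ln(1 − 2Q).
1 − 2P − Q = 0.4126, giving −½ ln(0.4126) = 0.442638.
1 − 2Q = 0.6972, giving −¼ ln(0.6972) = 0.090171.
d = 0.442638 + 0.090171 = 0.532809.

0.533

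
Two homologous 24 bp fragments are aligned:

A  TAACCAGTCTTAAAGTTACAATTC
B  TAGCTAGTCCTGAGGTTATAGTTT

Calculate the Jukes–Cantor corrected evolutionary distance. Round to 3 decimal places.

0.441

The sequences differ at 8 of 24 sites (3, 5, 10, 12, 14, 19, 21, 24), so p = 8/24 ≈ 0.333333.
d = −(3/4) ln(1 − 4p/3) = −0.75 ln(1 − 0.444444) = −0.75 ln(0.555556)
  = −0.75 × (-0.587786) = 0.440840 substitutions/site.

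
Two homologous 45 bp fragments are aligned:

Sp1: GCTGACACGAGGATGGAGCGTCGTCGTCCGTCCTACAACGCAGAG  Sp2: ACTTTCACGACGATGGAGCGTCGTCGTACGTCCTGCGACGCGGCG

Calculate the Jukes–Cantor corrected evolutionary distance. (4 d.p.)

The sequences differ at 9 of 45 sites (1, 4, 5, 11, 28, 35, 37, 42, 44), so p = 9/45 = 0.2.
d = −(3/4) ln(1 − 4p/3) = −0.75 ln(1 − 0.266667) = −0.75 ln(0.733333)
  = −0.75 × (-0.310155) = 0.232616 substitutions/site.

0.2326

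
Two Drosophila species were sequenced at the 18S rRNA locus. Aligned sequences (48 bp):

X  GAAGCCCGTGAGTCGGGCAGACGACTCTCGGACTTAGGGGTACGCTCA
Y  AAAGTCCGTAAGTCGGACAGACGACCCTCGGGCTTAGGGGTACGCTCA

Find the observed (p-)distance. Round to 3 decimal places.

The sequences differ at 6 of 48 positions (sites 1, 5, 10, 17, 26, 32).
p = 6/48 = 0.125.

0.125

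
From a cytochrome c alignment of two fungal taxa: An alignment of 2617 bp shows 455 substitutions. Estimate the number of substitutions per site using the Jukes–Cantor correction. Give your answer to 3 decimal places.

p = 455/2617 ≈ 0.173863.
d = −(3/4) ln(1 − 4p/3) = −0.75 ln(1 − 0.231817) = −0.75 ln(0.768183)
  = −0.75 × (-0.263727) = 0.197795 substitutions/site.

0.198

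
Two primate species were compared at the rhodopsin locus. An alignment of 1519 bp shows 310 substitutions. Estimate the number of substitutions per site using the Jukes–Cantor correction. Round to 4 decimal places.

0.2382

p = 310/1519 ≈ 0.204082.
d = −(3/4) ln(1 − 4p/3) = −0.75 ln(1 − 0.272109) = −0.75 ln(0.727891)
  = −0.75 × (-0.317604) = 0.238203 substitutions/site.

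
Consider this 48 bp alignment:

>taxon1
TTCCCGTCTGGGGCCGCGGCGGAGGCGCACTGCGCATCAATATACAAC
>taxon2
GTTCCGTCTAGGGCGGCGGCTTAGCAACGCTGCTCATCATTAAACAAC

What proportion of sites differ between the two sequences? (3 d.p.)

0.271

The sequences differ at 13 of 48 positions.
p = 13/48 = 0.270833… ≈ 0.271 (to 3 d.p.).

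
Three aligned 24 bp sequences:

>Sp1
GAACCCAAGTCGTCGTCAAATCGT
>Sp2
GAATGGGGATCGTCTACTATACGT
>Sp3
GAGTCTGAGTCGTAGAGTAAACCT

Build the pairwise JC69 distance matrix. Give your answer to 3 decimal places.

d(Sp1,Sp2) = 0.708, d(Sp1,Sp3) = 0.608, d(Sp2,Sp3) = 0.608

Sp1–Sp2: 11/24 sites differ → p ≈ 0.458333, d = −0.75 ln(1 − 0.611111) = 0.708346 ≈ 0.708.
Sp1–Sp3: 10/24 sites differ → p ≈ 0.416667, d = −0.75 ln(1 − 0.555556) = 0.608198 ≈ 0.608.
Sp2–Sp3: 10/24 sites differ → p ≈ 0.416667, d = −0.75 ln(1 − 0.555556) = 0.608198 ≈ 0.608.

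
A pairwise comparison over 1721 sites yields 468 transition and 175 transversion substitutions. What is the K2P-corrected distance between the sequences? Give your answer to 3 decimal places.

0.575

P = 468/1721 ≈ 0.271935 and Q = 175/1721 ≈ 0.101685.
Under the Kimura two-parameter model, d = −½ ln(1 − 2P − Q) − ¼ ln(1 − 2Q).
1 − 2P − Q = 0.354445, giving −½ ln(0.354445) = 0.518601.
1 − 2Q = 0.79663, giving −¼ ln(0.79663) = 0.056841.
d = 0.518601 + 0.056841 = 0.575442.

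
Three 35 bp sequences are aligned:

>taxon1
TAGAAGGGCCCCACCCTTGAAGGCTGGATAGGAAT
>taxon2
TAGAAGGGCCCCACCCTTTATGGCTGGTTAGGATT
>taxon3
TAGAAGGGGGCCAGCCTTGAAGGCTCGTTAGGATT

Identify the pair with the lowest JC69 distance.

taxon1–taxon2: 4/35 differ, p = 0.114, d = 0.124.
taxon1–taxon3: 6/35 differ, p = 0.171, d = 0.195.
taxon2–taxon3: 6/35 differ, p = 0.171, d = 0.195.
The smallest distance is between taxon1 and taxon2.

taxon1 and taxon2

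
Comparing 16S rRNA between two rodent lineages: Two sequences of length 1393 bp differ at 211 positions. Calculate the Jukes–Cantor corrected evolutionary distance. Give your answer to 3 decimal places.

0.169

p = 211/1393 ≈ 0.151472.
d = −(3/4) ln(1 − 4p/3) = −0.75 ln(1 − 0.201963) = −0.75 ln(0.798037)
  = −0.75 × (-0.225600) = 0.169200 substitutions/site.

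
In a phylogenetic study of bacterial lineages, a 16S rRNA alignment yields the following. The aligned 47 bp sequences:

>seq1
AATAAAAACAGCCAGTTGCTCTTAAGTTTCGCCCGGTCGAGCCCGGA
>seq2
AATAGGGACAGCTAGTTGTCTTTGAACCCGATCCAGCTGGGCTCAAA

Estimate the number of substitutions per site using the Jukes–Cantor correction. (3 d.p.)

The sequences differ at 22 of 47 sites, so p = 22/47 ≈ 0.468085.
d = −(3/4) ln(1 − 4p/3) = −0.75 ln(1 − 0.624113) = −0.75 ln(0.375887)
  = −0.75 × (-0.978467) = 0.733850 substitutions/site.

0.734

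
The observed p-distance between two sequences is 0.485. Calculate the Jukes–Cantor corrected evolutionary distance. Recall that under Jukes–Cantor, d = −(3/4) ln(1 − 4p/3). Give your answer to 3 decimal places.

d = −(3/4) ln(1 − 4p/3) = −0.75 ln(1 − 0.646667) = −0.75 ln(0.353333)
  = −0.75 × (-1.040344) = 0.780258 substitutions/site.

0.780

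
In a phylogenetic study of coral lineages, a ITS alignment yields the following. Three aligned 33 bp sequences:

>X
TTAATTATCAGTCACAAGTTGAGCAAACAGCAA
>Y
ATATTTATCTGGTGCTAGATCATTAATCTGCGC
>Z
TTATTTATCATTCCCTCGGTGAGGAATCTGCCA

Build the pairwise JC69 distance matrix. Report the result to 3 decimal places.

d(X,Y) = 0.699, d(X,Z) = 0.388, d(Y,Z) = 0.559

X–Y: 15/33 sites differ → p ≈ 0.454545, d = −0.75 ln(1 − 0.60606) = 0.698667 ≈ 0.699.
X–Z: 10/33 sites differ → p ≈ 0.30303, d = −0.75 ln(1 − 0.40404) = 0.388186 ≈ 0.388.
Y–Z: 13/33 sites differ → p ≈ 0.393939, d = −0.75 ln(1 − 0.525252) = 0.558728 ≈ 0.559.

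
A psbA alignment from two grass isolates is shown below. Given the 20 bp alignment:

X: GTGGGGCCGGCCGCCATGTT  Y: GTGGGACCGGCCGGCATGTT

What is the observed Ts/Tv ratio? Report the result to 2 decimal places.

1.00

Transitions are A↔G and C↔T; transversions are all other mismatches.
Transitions: 1. Transversions: 1.
R = 1/1 = 1.00.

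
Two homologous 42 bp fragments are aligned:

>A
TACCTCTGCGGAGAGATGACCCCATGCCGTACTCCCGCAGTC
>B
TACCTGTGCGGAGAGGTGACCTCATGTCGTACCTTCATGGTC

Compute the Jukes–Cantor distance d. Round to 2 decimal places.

0.29

The sequences differ at 10 of 42 sites (6, 16, 22, 27, 33, 34, 35, 37, 38, 39), so p = 10/42 ≈ 0.238095.
d = −(3/4) ln(1 − 4p/3) = −0.75 ln(1 − 0.31746) = −0.75 ln(0.68254)
  = −0.75 × (-0.381934) = 0.286451 substitutions/site.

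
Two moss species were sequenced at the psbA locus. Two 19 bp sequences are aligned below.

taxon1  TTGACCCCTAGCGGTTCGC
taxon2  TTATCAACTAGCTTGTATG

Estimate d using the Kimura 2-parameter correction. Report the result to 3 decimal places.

1.169

Of 19 sites, 1 differences are transitions and 9 are transversions, so P = 1/19 ≈ 0.052632 and Q = 9/19 ≈ 0.473684.
Under the Kimura two-parameter model, d = −½ ln(1 − 2P − Q) − ¼ ln(1 − 2Q).
1 − 2P − Q = 0.421052, giving −½ ln(0.421052) = 0.432499.
1 − 2Q = 0.052632, giving −¼ ln(0.052632) = 0.736108.
d = 0.432499 + 0.736108 = 1.168607.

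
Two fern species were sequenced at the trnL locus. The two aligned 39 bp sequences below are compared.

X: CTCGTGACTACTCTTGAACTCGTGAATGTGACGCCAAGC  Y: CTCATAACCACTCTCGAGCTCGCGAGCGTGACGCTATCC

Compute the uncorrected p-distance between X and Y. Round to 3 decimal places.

The sequences differ at 11 of 39 positions.
p = 11/39 = 0.282051… ≈ 0.282 (to 3 d.p.).

0.282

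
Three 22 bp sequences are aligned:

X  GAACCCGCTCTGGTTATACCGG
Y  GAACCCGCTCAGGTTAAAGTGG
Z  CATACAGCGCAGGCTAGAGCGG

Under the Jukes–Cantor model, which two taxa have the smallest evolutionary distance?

X and Y

X–Y: 4/22 differ, p = 0.182, d = 0.208.
X–Z: 9/22 differ, p = 0.409, d = 0.591.
Y–Z: 8/22 differ, p = 0.364, d = 0.497.
The smallest distance is between X and Y.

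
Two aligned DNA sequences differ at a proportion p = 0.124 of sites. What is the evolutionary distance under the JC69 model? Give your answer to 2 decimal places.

d = −(3/4) ln(1 − 4p/3) = −0.75 ln(1 − 0.165333) = −0.75 ln(0.834667)
  = −0.75 × (-0.180722) = 0.135542 substitutions/site.

0.14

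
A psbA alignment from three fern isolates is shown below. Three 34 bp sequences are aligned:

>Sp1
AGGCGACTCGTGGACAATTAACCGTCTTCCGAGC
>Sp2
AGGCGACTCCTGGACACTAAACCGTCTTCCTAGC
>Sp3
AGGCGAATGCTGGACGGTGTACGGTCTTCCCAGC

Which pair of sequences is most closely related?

Sp1 and Sp2

Sp1–Sp2: 4/34 differ, p = 0.118, d = 0.128.
Sp1–Sp3: 9/34 differ, p = 0.265, d = 0.326.
Sp2–Sp3: 8/34 differ, p = 0.235, d = 0.282.
The smallest distance is between Sp1 and Sp2.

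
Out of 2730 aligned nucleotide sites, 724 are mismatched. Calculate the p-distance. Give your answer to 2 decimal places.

0.27

p = 724/2730 = 0.265201… ≈ 0.27 (to 2 d.p.).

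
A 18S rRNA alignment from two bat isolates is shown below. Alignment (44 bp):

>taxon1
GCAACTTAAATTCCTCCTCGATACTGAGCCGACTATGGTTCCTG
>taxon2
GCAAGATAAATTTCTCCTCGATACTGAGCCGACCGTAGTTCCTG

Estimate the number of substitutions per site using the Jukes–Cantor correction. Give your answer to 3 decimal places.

0.151

The sequences differ at 6 of 44 sites (5, 6, 13, 34, 35, 37), so p = 6/44 ≈ 0.136364.
d = −(3/4) ln(1 − 4p/3) = −0.75 ln(1 − 0.181819) = −0.75 ln(0.818181)
  = −0.75 × (-0.200672) = 0.150504 substitutions/site.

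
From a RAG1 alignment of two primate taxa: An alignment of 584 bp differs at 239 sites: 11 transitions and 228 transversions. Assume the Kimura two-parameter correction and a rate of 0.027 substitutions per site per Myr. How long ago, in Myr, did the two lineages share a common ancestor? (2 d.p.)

P = 11/584 ≈ 0.018836 and Q = 228/584 ≈ 0.390411.
Under the Kimura two-parameter model, d = −½ ln(1 − 2P − Q) − ¼ ln(1 − 2Q).
1 − 2P − Q = 0.571917, giving −½ ln(0.571917) = 0.279381.
1 − 2Q = 0.219178, giving −¼ ln(0.219178) = 0.379468.
d = 0.279381 + 0.379468 = 0.658849.
Under a molecular clock d = 2μt, so t = d/(2μ) = 0.658849 / (2 × 0.027) = 12.20 Myr.

12.20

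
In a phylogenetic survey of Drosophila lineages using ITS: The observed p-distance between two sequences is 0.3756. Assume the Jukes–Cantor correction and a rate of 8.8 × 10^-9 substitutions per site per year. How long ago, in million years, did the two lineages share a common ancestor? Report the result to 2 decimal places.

d = −(3/4) ln(1 − 4p/3) = −0.75 ln(1 − 0.5008) = −0.75 ln(0.4992)
  = −0.75 × (-0.694748) = 0.521061 substitutions/site.
Under a molecular clock d = 2μt, so t = d/(2μ) = 0.521061 / (2 × 8.8 × 10^-9) = 29.61 million years.

29.61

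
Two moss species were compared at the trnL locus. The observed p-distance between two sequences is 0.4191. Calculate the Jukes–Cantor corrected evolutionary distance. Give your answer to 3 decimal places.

d = −(3/4) ln(1 − 4p/3) = −0.75 ln(1 − 0.5588) = −0.75 ln(0.4412)
  = −0.75 × (-0.818257) = 0.613693 substitutions/site.

0.614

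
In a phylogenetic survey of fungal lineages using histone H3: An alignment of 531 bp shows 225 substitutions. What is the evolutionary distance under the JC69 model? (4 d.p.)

0.6243

p = 225/531 ≈ 0.423729.
d = −(3/4) ln(1 − 4p/3) = −0.75 ln(1 − 0.564972) = −0.75 ln(0.435028)
  = −0.75 × (-0.832345) = 0.624259 substitutions/site.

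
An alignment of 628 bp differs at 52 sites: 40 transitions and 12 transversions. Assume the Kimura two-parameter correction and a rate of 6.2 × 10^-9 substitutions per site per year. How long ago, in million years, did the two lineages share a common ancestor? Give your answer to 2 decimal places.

7.17

P = 40/628 ≈ 0.063694 and Q = 12/628 ≈ 0.019108.
Under the Kimura two-parameter model, d = −½ ln(1 − 2P − Q) − ¼ ln(1 − 2Q).
1 − 2P − Q = 0.853504, giving −½ ln(0.853504) = 0.079203.
1 − 2Q = 0.961784, giving −¼ ln(0.961784) = 0.009741.
d = 0.079203 + 0.009741 = 0.088944.
Under a molecular clock d = 2μt, so t = d/(2μ) = 0.088944 / (2 × 6.2 × 10^-9) = 7.17 million years.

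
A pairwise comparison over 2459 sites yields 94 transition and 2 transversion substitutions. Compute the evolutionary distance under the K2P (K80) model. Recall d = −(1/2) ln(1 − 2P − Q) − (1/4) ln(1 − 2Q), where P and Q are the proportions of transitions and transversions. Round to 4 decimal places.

P = 94/2459 ≈ 0.038227 and Q = 2/2459 ≈ 0.000813.
Under the Kimura two-parameter model, d = −½ ln(1 − 2P − Q) − ¼ ln(1 − 2Q).
1 − 2P − Q = 0.922733, giving −½ ln(0.922733) = 0.040208.
1 − 2Q = 0.998374, giving −¼ ln(0.998374) = 0.000407.
d = 0.040208 + 0.000407 = 0.040615.

0.0406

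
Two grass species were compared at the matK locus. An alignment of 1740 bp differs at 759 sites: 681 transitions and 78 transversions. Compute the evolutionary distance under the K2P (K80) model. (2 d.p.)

0.90

P = 681/1740 ≈ 0.391379 and Q = 78/1740 ≈ 0.044828.
Under the Kimura two-parameter model, d = −½ ln(1 − 2P − Q) − ¼ ln(1 − 2Q).
1 − 2P − Q = 0.172414, giving −½ ln(0.172414) = 0.878928.
1 − 2Q = 0.910344, giving −¼ ln(0.910344) = 0.023483.
d = 0.878928 + 0.023483 = 0.902411.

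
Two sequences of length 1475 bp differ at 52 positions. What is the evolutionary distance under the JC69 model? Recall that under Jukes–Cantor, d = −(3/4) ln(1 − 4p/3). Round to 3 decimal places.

0.036

p = 52/1475 ≈ 0.035254.
d = −(3/4) ln(1 − 4p/3) = −0.75 ln(1 − 0.047005) = −0.75 ln(0.952995)
  = −0.75 × (-0.048146) = 0.036110 substitutions/site.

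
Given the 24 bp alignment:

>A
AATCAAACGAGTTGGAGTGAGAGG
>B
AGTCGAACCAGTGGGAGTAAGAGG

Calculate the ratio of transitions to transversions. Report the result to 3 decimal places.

Transitions are A↔G and C↔T; transversions are all other mismatches.
Transitions: 3. Transversions: 2.
R = 3/2 = 1.500.

1.500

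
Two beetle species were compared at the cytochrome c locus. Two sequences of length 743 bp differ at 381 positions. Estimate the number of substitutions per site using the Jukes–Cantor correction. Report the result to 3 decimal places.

p = 381/743 ≈ 0.512786.
d = −(3/4) ln(1 − 4p/3) = −0.75 ln(1 − 0.683715) = −0.75 ln(0.316285)
  = −0.75 × (-1.151112) = 0.863334 substitutions/site.

0.863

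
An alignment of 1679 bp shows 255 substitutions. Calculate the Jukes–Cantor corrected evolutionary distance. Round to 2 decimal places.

p = 255/1679 ≈ 0.151876.
d = −(3/4) ln(1 − 4p/3) = −0.75 ln(1 − 0.202501) = −0.75 ln(0.797499)
  = −0.75 × (-0.226275) = 0.169706 substitutions/site.

0.17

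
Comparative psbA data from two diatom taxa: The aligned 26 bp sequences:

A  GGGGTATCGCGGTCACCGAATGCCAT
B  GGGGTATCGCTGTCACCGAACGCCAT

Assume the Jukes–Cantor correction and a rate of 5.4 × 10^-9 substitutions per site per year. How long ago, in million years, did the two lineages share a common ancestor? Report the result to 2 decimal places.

The sequences differ at 2 of 26 sites (11, 21), so p = 2/26 ≈ 0.076923.
d = −(3/4) ln(1 − 4p/3) = −0.75 ln(1 − 0.102564) = −0.75 ln(0.897436)
  = −0.75 × (-0.108213) = 0.081160 substitutions/site.
Under a molecular clock d = 2μt, so t = d/(2μ) = 0.081160 / (2 × 5.4 × 10^-9) = 7.51 million years.

7.51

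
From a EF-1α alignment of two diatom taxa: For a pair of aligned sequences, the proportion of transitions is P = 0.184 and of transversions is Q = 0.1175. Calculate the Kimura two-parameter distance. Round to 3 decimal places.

Under the Kimura two-parameter model, d = −½ ln(1 − 2P − Q) − ¼ ln(1 − 2Q).
1 − 2P − Q = 0.5145, giving −½ ln(0.5145) = 0.332280.
1 − 2Q = 0.765, giving −¼ ln(0.765) = 0.066970.
d = 0.332280 + 0.066970 = 0.399250.

0.399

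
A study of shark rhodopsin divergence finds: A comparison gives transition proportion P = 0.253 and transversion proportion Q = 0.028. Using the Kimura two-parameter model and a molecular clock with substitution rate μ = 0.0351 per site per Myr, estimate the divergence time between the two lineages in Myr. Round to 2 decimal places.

Under the Kimura two-parameter model, d = −½ ln(1 − 2P − Q) − ¼ ln(1 − 2Q).
1 − 2P − Q = 0.466, giving −½ ln(0.466) = 0.381785.
1 − 2Q = 0.944, giving −¼ ln(0.944) = 0.014407.
d = 0.381785 + 0.014407 = 0.396192.
Under a molecular clock d = 2μt, so t = d/(2μ) = 0.396192 / (2 × 0.0351) = 5.64 Myr.

5.64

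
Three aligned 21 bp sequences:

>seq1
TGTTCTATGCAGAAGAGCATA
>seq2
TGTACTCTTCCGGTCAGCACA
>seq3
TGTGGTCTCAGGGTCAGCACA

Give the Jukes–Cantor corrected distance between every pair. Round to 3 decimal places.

seq1–seq2: 8/21 sites differ → p ≈ 0.380952, d = −0.75 ln(1 − 0.507936) = 0.531860 ≈ 0.532.
seq1–seq3: 10/21 sites differ → p ≈ 0.47619, d = −0.75 ln(1 − 0.63492) = 0.755729 ≈ 0.756.
seq2–seq3: 5/21 sites differ → p ≈ 0.238095, d = −0.75 ln(1 − 0.31746) = 0.286451 ≈ 0.286.

d(seq1,seq2) = 0.532, d(seq1,seq3) = 0.756, d(seq2,seq3) = 0.286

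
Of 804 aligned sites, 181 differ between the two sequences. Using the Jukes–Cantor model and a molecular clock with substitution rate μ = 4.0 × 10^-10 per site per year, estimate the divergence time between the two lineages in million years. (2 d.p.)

334.60

p = 181/804 ≈ 0.225124.
d = −(3/4) ln(1 − 4p/3) = −0.75 ln(1 − 0.300165) = −0.75 ln(0.699835)
  = −0.75 × (-0.356911) = 0.267683 substitutions/site.
Under a molecular clock d = 2μt, so t = d/(2μ) = 0.267683 / (2 × 4.0 × 10^-10) = 334.60 million years.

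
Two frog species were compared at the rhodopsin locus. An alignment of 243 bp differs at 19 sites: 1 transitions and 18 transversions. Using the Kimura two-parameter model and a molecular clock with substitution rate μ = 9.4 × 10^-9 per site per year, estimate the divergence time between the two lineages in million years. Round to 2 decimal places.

4.42

P = 1/243 ≈ 0.004115 and Q = 18/243 ≈ 0.074074.
Under the Kimura two-parameter model, d = −½ ln(1 − 2P − Q) − ¼ ln(1 − 2Q).
1 − 2P − Q = 0.917696, giving −½ ln(0.917696) = 0.042945.
1 − 2Q = 0.851852, giving −¼ ln(0.851852) = 0.040086.
d = 0.042945 + 0.040086 = 0.083031.
Under a molecular clock d = 2μt, so t = d/(2μ) = 0.083031 / (2 × 9.4 × 10^-9) = 4.42 million years.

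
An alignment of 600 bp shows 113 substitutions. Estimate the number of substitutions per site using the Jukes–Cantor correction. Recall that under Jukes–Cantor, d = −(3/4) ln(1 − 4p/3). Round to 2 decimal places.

0.22

p = 113/600 ≈ 0.188333.
d = −(3/4) ln(1 − 4p/3) = −0.75 ln(1 − 0.251111) = −0.75 ln(0.748889)
  = −0.75 × (-0.289165) = 0.216874 substitutions/site.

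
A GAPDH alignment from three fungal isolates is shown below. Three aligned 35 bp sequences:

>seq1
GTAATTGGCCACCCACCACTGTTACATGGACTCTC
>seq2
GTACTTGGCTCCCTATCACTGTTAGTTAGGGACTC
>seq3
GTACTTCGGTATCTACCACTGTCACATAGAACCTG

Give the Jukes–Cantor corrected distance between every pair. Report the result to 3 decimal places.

d(seq1,seq2) = 0.407, d(seq1,seq3) = 0.407, d(seq2,seq3) = 0.458

seq1–seq2: 11/35 sites differ → p ≈ 0.314286, d = −0.75 ln(1 − 0.419048) = 0.407315 ≈ 0.407.
seq1–seq3: 11/35 sites differ → p ≈ 0.314286, d = −0.75 ln(1 − 0.419048) = 0.407315 ≈ 0.407.
seq2–seq3: 12/35 sites differ → p ≈ 0.342857, d = −0.75 ln(1 − 0.457143) = 0.458182 ≈ 0.458.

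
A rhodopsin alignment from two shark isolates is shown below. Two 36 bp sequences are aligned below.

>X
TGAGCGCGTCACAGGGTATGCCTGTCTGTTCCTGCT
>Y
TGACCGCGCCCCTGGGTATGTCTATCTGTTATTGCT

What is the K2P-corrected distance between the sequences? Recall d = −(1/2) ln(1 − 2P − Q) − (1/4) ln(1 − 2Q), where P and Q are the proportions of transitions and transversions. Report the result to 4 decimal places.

0.2656

Of 36 sites, 4 differences are transitions and 4 are transversions, so P = 4/36 ≈ 0.111111 and Q = 4/36 ≈ 0.111111.
Under the Kimura two-parameter model, d = −½ ln(1 − 2P − Q) − ¼ ln(1 − 2Q).
1 − 2P − Q = 0.666667, giving −½ ln(0.666667) = 0.202732.
1 − 2Q = 0.777778, giving −¼ ln(0.777778) = 0.062829.
d = 0.202732 + 0.062829 = 0.265561.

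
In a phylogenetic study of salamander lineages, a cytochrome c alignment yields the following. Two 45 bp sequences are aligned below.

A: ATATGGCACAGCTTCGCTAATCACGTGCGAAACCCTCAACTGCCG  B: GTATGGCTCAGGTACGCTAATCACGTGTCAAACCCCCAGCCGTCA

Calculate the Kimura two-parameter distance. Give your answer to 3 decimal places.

Of 45 sites, 7 differences are transitions and 4 are transversions, so P = 7/45 ≈ 0.155556 and Q = 4/45 ≈ 0.088889.
Under the Kimura two-parameter model, d = −½ ln(1 − 2P − Q) − ¼ ln(1 − 2Q).
1 − 2P − Q = 0.599999, giving −½ ln(0.599999) = 0.255414.
1 − 2Q = 0.822222, giving −¼ ln(0.822222) = 0.048936.
d = 0.255414 + 0.048936 = 0.304350.

0.304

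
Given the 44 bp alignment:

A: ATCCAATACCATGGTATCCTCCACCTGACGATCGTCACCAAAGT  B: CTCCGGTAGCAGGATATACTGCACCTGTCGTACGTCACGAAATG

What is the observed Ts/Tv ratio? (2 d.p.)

0.27

Transitions are A↔G and C↔T; transversions are all other mismatches.
Transitions: 3. Transversions: 11.
R = 3/11 = 0.272727… ≈ 0.27 (to 2 d.p.).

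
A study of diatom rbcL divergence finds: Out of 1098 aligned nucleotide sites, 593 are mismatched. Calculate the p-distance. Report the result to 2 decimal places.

p = 593/1098 = 0.540072… ≈ 0.54 (to 2 d.p.).

0.54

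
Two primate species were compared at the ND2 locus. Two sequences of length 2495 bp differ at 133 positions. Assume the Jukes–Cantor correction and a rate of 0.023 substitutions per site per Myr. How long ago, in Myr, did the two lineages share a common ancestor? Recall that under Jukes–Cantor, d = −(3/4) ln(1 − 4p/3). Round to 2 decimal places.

1.20

p = 133/2495 ≈ 0.053307.
d = −(3/4) ln(1 − 4p/3) = −0.75 ln(1 − 0.071076) = −0.75 ln(0.928924)
  = −0.75 × (-0.073728) = 0.055296 substitutions/site.
Under a molecular clock d = 2μt, so t = d/(2μ) = 0.055296 / (2 × 0.023) = 1.20 Myr.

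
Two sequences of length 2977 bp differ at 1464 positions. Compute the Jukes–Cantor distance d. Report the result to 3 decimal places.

0.800

p = 1464/2977 ≈ 0.49177.
d = −(3/4) ln(1 − 4p/3) = −0.75 ln(1 − 0.655693) = −0.75 ln(0.344307)
  = −0.75 × (-1.066222) = 0.799667 substitutions/site.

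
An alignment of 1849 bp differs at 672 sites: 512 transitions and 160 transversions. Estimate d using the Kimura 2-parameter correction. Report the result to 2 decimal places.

0.56

P = 512/1849 ≈ 0.276906 and Q = 160/1849 ≈ 0.086533.
Under the Kimura two-parameter model, d = −½ ln(1 − 2P − Q) − ¼ ln(1 − 2Q).
1 − 2P − Q = 0.359655, giving −½ ln(0.359655) = 0.511305.
1 − 2Q = 0.826934, giving −¼ ln(0.826934) = 0.047508.
d = 0.511305 + 0.047508 = 0.558813.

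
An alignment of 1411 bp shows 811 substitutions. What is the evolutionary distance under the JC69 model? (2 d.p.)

1.09

p = 811/1411 ≈ 0.57477.
d = −(3/4) ln(1 − 4p/3) = −0.75 ln(1 − 0.76636) = −0.75 ln(0.23364)
  = −0.75 × (-1.453974) = 1.090481 substitutions/site.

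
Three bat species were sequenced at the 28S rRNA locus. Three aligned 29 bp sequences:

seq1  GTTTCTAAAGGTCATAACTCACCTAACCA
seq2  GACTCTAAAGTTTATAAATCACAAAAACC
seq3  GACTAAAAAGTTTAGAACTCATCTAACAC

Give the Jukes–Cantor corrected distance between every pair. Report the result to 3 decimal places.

d(seq1,seq2) = 0.401, d(seq1,seq3) = 0.462, d(seq2,seq3) = 0.401

seq1–seq2: 9/29 sites differ → p ≈ 0.310345, d = −0.75 ln(1 − 0.413793) = 0.400562 ≈ 0.401.
seq1–seq3: 10/29 sites differ → p ≈ 0.344828, d = −0.75 ln(1 − 0.459771) = 0.461822 ≈ 0.462.
seq2–seq3: 9/29 sites differ → p ≈ 0.310345, d = −0.75 ln(1 − 0.413793) = 0.400562 ≈ 0.401.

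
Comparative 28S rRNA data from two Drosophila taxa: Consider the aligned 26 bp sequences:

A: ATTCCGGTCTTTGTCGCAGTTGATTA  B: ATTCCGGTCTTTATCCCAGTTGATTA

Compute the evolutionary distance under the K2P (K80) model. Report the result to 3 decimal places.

Of 26 sites, 1 differences are transitions and 1 are transversions, so P = 1/26 ≈ 0.038462 and Q = 1/26 ≈ 0.038462.
Under the Kimura two-parameter model, d = −½ ln(1 − 2P − Q) − ¼ ln(1 − 2Q).
1 − 2P − Q = 0.884614, giving −½ ln(0.884614) = 0.061302.
1 − 2Q = 0.923076, giving −¼ ln(0.923076) = 0.020011.
d = 0.061302 + 0.020011 = 0.081313.

0.081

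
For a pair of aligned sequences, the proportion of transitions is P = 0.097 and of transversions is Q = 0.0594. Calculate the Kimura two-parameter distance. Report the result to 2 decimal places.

Under the Kimura two-parameter model, d = −½ ln(1 − 2P − Q) − ¼ ln(1 − 2Q).
1 − 2P − Q = 0.7466, giving −½ ln(0.7466) = 0.146113.
1 − 2Q = 0.8812, giving −¼ ln(0.8812) = 0.031618.
d = 0.146113 + 0.031618 = 0.177731.

0.18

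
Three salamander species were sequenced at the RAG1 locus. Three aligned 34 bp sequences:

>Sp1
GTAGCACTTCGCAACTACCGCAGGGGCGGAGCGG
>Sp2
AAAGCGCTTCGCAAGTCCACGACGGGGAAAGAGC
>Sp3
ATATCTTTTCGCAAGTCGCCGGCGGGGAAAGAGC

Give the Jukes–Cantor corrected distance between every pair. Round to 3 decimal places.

d(Sp1,Sp2) = 0.597, d(Sp1,Sp3) = 0.741, d(Sp2,Sp3) = 0.241

Sp1–Sp2: 14/34 sites differ → p ≈ 0.411765, d = −0.75 ln(1 − 0.54902) = 0.597249 ≈ 0.597.
Sp1–Sp3: 16/34 sites differ → p ≈ 0.470588, d = −0.75 ln(1 − 0.627451) = 0.740540 ≈ 0.741.
Sp2–Sp3: 7/34 sites differ → p ≈ 0.205882, d = −0.75 ln(1 − 0.274509) = 0.240680 ≈ 0.241.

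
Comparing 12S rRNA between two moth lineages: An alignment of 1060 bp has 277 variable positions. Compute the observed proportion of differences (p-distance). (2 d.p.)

p = 277/1060 = 0.261320… ≈ 0.26 (to 2 d.p.).

0.26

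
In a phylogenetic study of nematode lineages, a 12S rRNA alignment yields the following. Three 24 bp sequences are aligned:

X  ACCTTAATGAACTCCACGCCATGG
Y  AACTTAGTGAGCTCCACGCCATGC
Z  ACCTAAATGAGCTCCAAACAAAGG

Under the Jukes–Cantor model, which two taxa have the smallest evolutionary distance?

X and Y

X–Y: 4/24 differ, p = 0.167, d = 0.188.
X–Z: 6/24 differ, p = 0.250, d = 0.304.
Y–Z: 8/24 differ, p = 0.333, d = 0.441.
The smallest distance is between X and Y.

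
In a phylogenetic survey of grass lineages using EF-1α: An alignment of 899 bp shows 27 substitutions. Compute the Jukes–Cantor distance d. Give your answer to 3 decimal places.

p = 27/899 ≈ 0.030033.
d = −(3/4) ln(1 − 4p/3) = −0.75 ln(1 − 0.040044) = −0.75 ln(0.959956)
  = −0.75 × (-0.040868) = 0.030651 substitutions/site.

0.031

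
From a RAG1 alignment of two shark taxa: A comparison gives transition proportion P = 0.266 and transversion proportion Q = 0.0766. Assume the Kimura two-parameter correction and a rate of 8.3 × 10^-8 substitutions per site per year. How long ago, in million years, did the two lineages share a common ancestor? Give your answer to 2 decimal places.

3.08

Under the Kimura two-parameter model, d = −½ ln(1 − 2P − Q) − ¼ ln(1 − 2Q).
1 − 2P − Q = 0.3914, giving −½ ln(0.3914) = 0.469013.
1 − 2Q = 0.8468, giving −¼ ln(0.8468) = 0.041573.
d = 0.469013 + 0.041573 = 0.510586.
Under a molecular clock d = 2μt, so t = d/(2μ) = 0.510586 / (2 × 8.3 × 10^-8) = 3.08 million years.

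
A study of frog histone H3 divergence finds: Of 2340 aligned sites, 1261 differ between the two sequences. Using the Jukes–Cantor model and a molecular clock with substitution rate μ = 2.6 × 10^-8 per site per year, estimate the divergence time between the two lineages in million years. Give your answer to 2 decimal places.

p = 1261/2340 ≈ 0.538889.
d = −(3/4) ln(1 − 4p/3) = −0.75 ln(1 − 0.718519) = −0.75 ln(0.281481)
  = −0.75 × (-1.267690) = 0.950768 substitutions/site.
Under a molecular clock d = 2μt, so t = d/(2μ) = 0.950768 / (2 × 2.6 × 10^-8) = 18.28 million years.

18.28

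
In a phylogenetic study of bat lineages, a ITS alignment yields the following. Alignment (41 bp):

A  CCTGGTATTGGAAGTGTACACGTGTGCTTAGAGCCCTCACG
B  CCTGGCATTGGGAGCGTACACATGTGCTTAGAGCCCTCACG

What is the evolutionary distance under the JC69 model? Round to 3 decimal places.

The sequences differ at 4 of 41 sites (6, 12, 15, 22), so p = 4/41 ≈ 0.097561.
d = −(3/4) ln(1 − 4p/3) = −0.75 ln(1 − 0.130081) = −0.75 ln(0.869919)
  = −0.75 × (-0.139355) = 0.104516 substitutions/site.

0.105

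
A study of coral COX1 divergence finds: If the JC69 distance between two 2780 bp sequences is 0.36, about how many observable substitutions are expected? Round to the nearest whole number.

795

Invert JC69: p = (3/4)(1 − e^(−4d/3)) = 0.75 × (1 − e^(-0.48)) = 0.75 × (1 − 0.618783) = 0.285913.
Expected differing sites = pL ≈ 0.285913 × 2780 = 794.83814 ≈ 795.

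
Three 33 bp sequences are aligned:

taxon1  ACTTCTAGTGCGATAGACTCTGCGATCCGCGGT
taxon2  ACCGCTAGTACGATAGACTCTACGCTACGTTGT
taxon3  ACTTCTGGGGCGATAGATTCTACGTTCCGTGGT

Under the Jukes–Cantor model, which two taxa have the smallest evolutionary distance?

taxon1 and taxon3

taxon1–taxon2: 8/33 differ, p = 0.242, d = 0.293.
taxon1–taxon3: 6/33 differ, p = 0.182, d = 0.208.
taxon2–taxon3: 9/33 differ, p = 0.273, d = 0.339.
The smallest distance is between taxon1 and taxon3.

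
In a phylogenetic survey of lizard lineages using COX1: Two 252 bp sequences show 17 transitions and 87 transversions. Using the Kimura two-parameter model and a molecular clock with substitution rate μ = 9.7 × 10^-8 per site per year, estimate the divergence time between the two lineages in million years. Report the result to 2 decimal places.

P = 17/252 ≈ 0.06746 and Q = 87/252 ≈ 0.345238.
Under the Kimura two-parameter model, d = −½ ln(1 − 2P − Q) − ¼ ln(1 − 2Q).
1 − 2P − Q = 0.519842, giving −½ ln(0.519842) = 0.327115.
1 − 2Q = 0.309524, giving −¼ ln(0.309524) = 0.293180.
d = 0.327115 + 0.293180 = 0.620295.
Under a molecular clock d = 2μt, so t = d/(2μ) = 0.620295 / (2 × 9.7 × 10^-8) = 3.20 million years.

3.20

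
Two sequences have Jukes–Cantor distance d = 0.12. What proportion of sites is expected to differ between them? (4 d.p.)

p = (3/4)(1 − e^(−4d/3)) = 0.75 × (1 − e^(-0.16)) = 0.75 × (1 − 0.852144) = 0.110892.

0.1109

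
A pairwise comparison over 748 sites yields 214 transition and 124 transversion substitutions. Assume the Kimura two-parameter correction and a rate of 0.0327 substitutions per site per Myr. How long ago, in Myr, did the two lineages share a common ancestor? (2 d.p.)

11.78

P = 214/748 ≈ 0.286096 and Q = 124/748 ≈ 0.165775.
Under the Kimura two-parameter model, d = −½ ln(1 − 2P − Q) − ¼ ln(1 − 2Q).
1 − 2P − Q = 0.262033, giving −½ ln(0.262033) = 0.669642.
1 − 2Q = 0.66845, giving −¼ ln(0.66845) = 0.100698.
d = 0.669642 + 0.100698 = 0.770340.
Under a molecular clock d = 2μt, so t = d/(2μ) = 0.770340 / (2 × 0.0327) = 11.78 Myr.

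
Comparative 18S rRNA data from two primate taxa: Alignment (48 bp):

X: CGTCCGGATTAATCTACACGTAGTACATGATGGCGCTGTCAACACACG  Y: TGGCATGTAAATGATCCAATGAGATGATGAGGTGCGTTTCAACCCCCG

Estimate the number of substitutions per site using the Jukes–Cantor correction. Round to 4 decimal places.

The sequences differ at 25 of 48 sites, so p = 25/48 ≈ 0.520833.
d = −(3/4) ln(1 − 4p/3) = −0.75 ln(1 − 0.694444) = −0.75 ln(0.305556)
  = −0.75 × (-1.185622) = 0.889217 substitutions/site.

0.8892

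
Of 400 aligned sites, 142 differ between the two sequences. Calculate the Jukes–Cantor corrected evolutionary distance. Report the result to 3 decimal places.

0.481

p = 142/400 = 0.355.
d = −(3/4) ln(1 − 4p/3) = −0.75 ln(1 − 0.473333) = −0.75 ln(0.526667)
  = −0.75 × (-0.641187) = 0.480890 substitutions/site.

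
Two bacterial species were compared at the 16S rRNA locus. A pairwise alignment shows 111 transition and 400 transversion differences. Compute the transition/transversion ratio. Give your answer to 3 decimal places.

R = 111/400 = 0.2775 ≈ 0.278 (to 3 d.p.).

0.278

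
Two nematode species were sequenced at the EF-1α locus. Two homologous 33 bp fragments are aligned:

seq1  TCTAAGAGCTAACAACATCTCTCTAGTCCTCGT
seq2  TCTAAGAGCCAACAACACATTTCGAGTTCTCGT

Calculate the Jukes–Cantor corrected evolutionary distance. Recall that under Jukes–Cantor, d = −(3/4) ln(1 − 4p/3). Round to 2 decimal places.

The sequences differ at 6 of 33 sites (10, 18, 19, 21, 24, 28), so p = 6/33 ≈ 0.181818.
d = −(3/4) ln(1 − 4p/3) = −0.75 ln(1 − 0.242424) = −0.75 ln(0.757576)
  = −0.75 × (-0.277631) = 0.208223 substitutions/site.

0.21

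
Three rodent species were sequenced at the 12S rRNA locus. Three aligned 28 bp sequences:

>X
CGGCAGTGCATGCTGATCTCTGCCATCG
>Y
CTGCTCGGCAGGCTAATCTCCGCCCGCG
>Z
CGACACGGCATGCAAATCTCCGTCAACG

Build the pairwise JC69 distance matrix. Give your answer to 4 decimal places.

X–Y: 9/28 sites differ → p ≈ 0.321429, d = −0.75 ln(1 − 0.428572) = 0.419713 ≈ 0.4197.
X–Z: 8/28 sites differ → p ≈ 0.285714, d = −0.75 ln(1 − 0.380952) = 0.359679 ≈ 0.3597.
Y–Z: 8/28 sites differ → p ≈ 0.285714, d = −0.75 ln(1 − 0.380952) = 0.359679 ≈ 0.3597.

d(X,Y) = 0.4197, d(X,Z) = 0.3597, d(Y,Z) = 0.3597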